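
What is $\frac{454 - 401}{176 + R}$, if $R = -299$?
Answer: $- \frac{53}{123} \approx -0.43089$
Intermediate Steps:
$\frac{454 - 401}{176 + R} = \frac{454 - 401}{176 - 299} = \frac{53}{-123} = 53 \left(- \frac{1}{123}\right) = - \frac{53}{123}$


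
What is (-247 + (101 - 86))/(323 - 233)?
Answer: -116/45 ≈ -2.5778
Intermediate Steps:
(-247 + (101 - 86))/(323 - 233) = (-247 + 15)/90 = -232*1/90 = -116/45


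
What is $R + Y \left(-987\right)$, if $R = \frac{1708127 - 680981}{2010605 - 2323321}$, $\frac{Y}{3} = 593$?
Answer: $- \frac{274545304107}{156358} \approx -1.7559 \cdot 10^{6}$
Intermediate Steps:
$Y = 1779$ ($Y = 3 \cdot 593 = 1779$)
$R = - \frac{513573}{156358}$ ($R = \frac{1027146}{-312716} = 1027146 \left(- \frac{1}{312716}\right) = - \frac{513573}{156358} \approx -3.2846$)
$R + Y \left(-987\right) = - \frac{513573}{156358} + 1779 \left(-987\right) = - \frac{513573}{156358} - 1755873 = - \frac{274545304107}{156358}$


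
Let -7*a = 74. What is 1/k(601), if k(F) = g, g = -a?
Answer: 7/74 ≈ 0.094595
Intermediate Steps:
a = -74/7 (a = -1/7*74 = -74/7 ≈ -10.571)
g = 74/7 (g = -1*(-74/7) = 74/7 ≈ 10.571)
k(F) = 74/7
1/k(601) = 1/(74/7) = 7/74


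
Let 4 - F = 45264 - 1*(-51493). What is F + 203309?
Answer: 106556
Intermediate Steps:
F = -96753 (F = 4 - (45264 - 1*(-51493)) = 4 - (45264 + 51493) = 4 - 1*96757 = 4 - 96757 = -96753)
F + 203309 = -96753 + 203309 = 106556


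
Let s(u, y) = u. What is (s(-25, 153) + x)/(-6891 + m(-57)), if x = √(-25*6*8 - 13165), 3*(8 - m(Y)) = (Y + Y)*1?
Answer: 5/1369 - 13*I*√85/6845 ≈ 0.0036523 - 0.01751*I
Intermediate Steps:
m(Y) = 8 - 2*Y/3 (m(Y) = 8 - (Y + Y)/3 = 8 - 2*Y/3)
x = 13*I*√85 (x = √(-150*8 - 13165) = √(-1200 - 13165) = √(-14365) = 13*I*√85 ≈ 119.85*I)
(s(-25, 153) + x)/(-6891 + m(-57)) = (-25 + 13*I*√85)/(-6891 + (8 - ⅔*(-57))) = (-25 + 13*I*√85)/(-6891 + (8 + 38)) = (-25 + 13*I*√85)/(-6891 + 46) = (-25 + 13*I*√85)/(-6845) = (-25 + 13*I*√85)*(-1/6845) = 5/1369 - 13*I*√85/6845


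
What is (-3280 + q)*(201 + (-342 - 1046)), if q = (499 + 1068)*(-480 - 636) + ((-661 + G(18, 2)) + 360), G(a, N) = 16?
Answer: 2080024019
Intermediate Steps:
q = -1749057 (q = (499 + 1068)*(-480 - 636) + ((-661 + 16) + 360) = 1567*(-1116) + (-645 + 360) = -1748772 - 285 = -1749057)
(-3280 + q)*(201 + (-342 - 1046)) = (-3280 - 1749057)*(201 + (-342 - 1046)) = -1752337*(201 - 1388) = -1752337*(-1187) = 2080024019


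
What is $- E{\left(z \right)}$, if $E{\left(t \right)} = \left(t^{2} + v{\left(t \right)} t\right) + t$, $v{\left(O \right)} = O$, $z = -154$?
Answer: $-47278$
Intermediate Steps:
$E{\left(t \right)} = t + 2 t^{2}$ ($E{\left(t \right)} = \left(t^{2} + t t\right) + t = \left(t^{2} + t^{2}\right) + t = 2 t^{2} + t = t + 2 t^{2}$)
$- E{\left(z \right)} = - \left(-154\right) \left(1 + 2 \left(-154\right)\right) = - \left(-154\right) \left(1 - 308\right) = - \left(-154\right) \left(-307\right) = \left(-1\right) 47278 = -47278$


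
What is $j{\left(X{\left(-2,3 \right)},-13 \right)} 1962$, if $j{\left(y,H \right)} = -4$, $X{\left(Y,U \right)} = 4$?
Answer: $-7848$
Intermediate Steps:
$j{\left(X{\left(-2,3 \right)},-13 \right)} 1962 = \left(-4\right) 1962 = -7848$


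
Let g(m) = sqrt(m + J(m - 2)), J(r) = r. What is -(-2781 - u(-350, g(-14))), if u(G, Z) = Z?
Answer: 2781 + I*sqrt(30) ≈ 2781.0 + 5.4772*I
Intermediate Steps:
g(m) = sqrt(-2 + 2*m) (g(m) = sqrt(m + (m - 2)) = sqrt(m + (-2 + m)) = sqrt(-2 + 2*m))
-(-2781 - u(-350, g(-14))) = -(-2781 - sqrt(-2 + 2*(-14))) = -(-2781 - sqrt(-2 - 28)) = -(-2781 - sqrt(-30)) = -(-2781 - I*sqrt(30)) = 2781 + I*sqrt(30)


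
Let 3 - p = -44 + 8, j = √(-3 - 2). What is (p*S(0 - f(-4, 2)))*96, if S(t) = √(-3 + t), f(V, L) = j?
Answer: 3744*√(-3 - I*√5) ≈ 2279.9 - 6873.9*I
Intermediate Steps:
j = I*√5 (j = √(-5) = I*√5 ≈ 2.2361*I)
f(V, L) = I*√5
p = 39 (p = 3 - (-44 + 8) = 3 - 1*(-36) = 3 + 36 = 39)
(p*S(0 - f(-4, 2)))*96 = (39*√(-3 + (0 - I*√5)))*96 = (39*√(-3 - I*√5))*96 = 3744*√(-3 - I*√5)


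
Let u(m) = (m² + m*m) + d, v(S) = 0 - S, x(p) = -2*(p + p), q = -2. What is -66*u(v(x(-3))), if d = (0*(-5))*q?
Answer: -19008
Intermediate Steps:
x(p) = -4*p
d = 0 (d = (0*(-5))*(-2) = 0*(-2) = 0)
v(S) = -S
u(m) = 2*m² (u(m) = (m² + m*m) + 0 = (m² + m²) + 0 = 2*m² + 0 = 2*m²)
-66*u(v(x(-3))) = -132*(-(-4)*(-3))² = -132*(-1*12)² = -132*(-12)² = -132*144 = -66*288 = -19008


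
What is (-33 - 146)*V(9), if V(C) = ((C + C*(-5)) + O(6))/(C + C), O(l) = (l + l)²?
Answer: -1074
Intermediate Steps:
O(l) = 4*l² (O(l) = (2*l)² = 4*l²)
V(C) = (144 - 4*C)/(2*C) (V(C) = ((C + C*(-5)) + 4*6²)/(C + C) = ((C - 5*C) + 4*36)/((2*C)) = (-4*C + 144)*(1/(2*C)) = (144 - 4*C)*(1/(2*C)) = (144 - 4*C)/(2*C))
(-33 - 146)*V(9) = (-33 - 146)*(-2 + 72/9) = -179*(-2 + 72*(⅑)) = -179*(-2 + 8) = -179*6 = -1074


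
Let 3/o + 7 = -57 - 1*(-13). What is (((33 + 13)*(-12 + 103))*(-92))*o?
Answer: 385112/17 ≈ 22654.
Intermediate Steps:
o = -1/17 (o = 3/(-7 + (-57 - 1*(-13))) = 3/(-7 + (-57 + 13)) = 3/(-7 - 44) = 3/(-51) = 3*(-1/51) = -1/17 ≈ -0.058824)
(((33 + 13)*(-12 + 103))*(-92))*o = (((33 + 13)*(-12 + 103))*(-92))*(-1/17) = ((46*91)*(-92))*(-1/17) = (4186*(-92))*(-1/17) = -385112*(-1/17) = 385112/17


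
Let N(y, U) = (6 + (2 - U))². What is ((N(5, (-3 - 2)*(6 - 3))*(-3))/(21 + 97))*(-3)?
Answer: 4761/118 ≈ 40.347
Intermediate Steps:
N(y, U) = (8 - U)²
((N(5, (-3 - 2)*(6 - 3))*(-3))/(21 + 97))*(-3) = (((-8 + (-3 - 2)*(6 - 3))²*(-3))/(21 + 97))*(-3) = (((-8 - 5*3)²*(-3))/118)*(-3) = (((-8 - 15)²*(-3))/118)*(-3) = (((-23)²*(-3))/118)*(-3) = ((529*(-3))/118)*(-3) = ((1/118)*(-1587))*(-3) = -1587/118*(-3) = 4761/118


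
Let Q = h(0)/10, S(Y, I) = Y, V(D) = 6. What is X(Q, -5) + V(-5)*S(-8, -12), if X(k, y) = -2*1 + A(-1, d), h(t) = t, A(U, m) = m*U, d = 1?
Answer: -51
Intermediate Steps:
A(U, m) = U*m
Q = 0 (Q = 0/10 = 0*(1/10) = 0)
X(k, y) = -3 (X(k, y) = -2*1 - 1*1 = -2 - 1 = -3)
X(Q, -5) + V(-5)*S(-8, -12) = -3 + 6*(-8) = -3 - 48 = -51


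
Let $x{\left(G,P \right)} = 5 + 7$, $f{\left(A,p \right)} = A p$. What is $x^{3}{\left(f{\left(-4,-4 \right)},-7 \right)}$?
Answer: $1728$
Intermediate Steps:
$x{\left(G,P \right)} = 12$
$x^{3}{\left(f{\left(-4,-4 \right)},-7 \right)} = 12^{3} = 1728$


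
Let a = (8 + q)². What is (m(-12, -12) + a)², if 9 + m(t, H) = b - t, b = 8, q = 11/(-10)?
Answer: 34351321/10000 ≈ 3435.1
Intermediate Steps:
q = -11/10 (q = 11*(-⅒) = -11/10 ≈ -1.1000)
m(t, H) = -1 - t (m(t, H) = -9 + (8 - t) = -1 - t)
a = 4761/100 (a = (8 - 11/10)² = (69/10)² = 4761/100 ≈ 47.610)
(m(-12, -12) + a)² = ((-1 - 1*(-12)) + 4761/100)² = ((-1 + 12) + 4761/100)² = (11 + 4761/100)² = (5861/100)² = 34351321/10000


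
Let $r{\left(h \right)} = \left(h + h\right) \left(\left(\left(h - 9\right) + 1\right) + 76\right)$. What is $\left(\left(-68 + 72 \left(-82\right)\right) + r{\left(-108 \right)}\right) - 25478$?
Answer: $-22810$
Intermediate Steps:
$r{\left(h \right)} = 2 h \left(68 + h\right)$ ($r{\left(h \right)} = 2 h \left(\left(\left(-9 + h\right) + 1\right) + 76\right) = 2 h \left(\left(-8 + h\right) + 76\right) = 2 h \left(68 + h\right)$)
$\left(\left(-68 + 72 \left(-82\right)\right) + r{\left(-108 \right)}\right) - 25478 = \left(\left(-68 + 72 \left(-82\right)\right) + 2 \left(-108\right) \left(68 - 108\right)\right) - 25478 = \left(\left(-68 - 5904\right) + 2 \left(-108\right) \left(-40\right)\right) - 25478 = \left(-5972 + 8640\right) - 25478 = 2668 - 25478 = -22810$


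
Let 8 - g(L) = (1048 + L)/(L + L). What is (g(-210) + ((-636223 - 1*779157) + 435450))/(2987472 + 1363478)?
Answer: -205783201/913699500 ≈ -0.22522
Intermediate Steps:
g(L) = 8 - (1048 + L)/(2*L) (g(L) = 8 - (1048 + L)/(L + L) = 8 - (1048 + L)/(2*L))
(g(-210) + ((-636223 - 1*779157) + 435450))/(2987472 + 1363478) = ((15/2 - 524/(-210)) + ((-636223 - 1*779157) + 435450))/(2987472 + 1363478) = ((15/2 - 524*(-1/210)) + ((-636223 - 779157) + 435450))/4350950 = ((15/2 + 262/105) + (-1415380 + 435450))*(1/4350950) = (2099/210 - 979930)*(1/4350950) = -205783201/210*1/4350950 = -205783201/913699500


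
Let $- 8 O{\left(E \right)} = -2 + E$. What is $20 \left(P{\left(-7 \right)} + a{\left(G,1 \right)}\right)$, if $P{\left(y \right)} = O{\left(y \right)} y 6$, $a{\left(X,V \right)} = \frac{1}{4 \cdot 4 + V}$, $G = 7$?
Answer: $- \frac{16045}{17} \approx -943.82$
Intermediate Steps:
$a{\left(X,V \right)} = \frac{1}{16 + V}$
$O{\left(E \right)} = \frac{1}{4} - \frac{E}{8}$ ($O{\left(E \right)} = - \frac{-2 + E}{8} = \frac{1}{4} - \frac{E}{8}$)
$P{\left(y \right)} = 6 y \left(\frac{1}{4} - \frac{y}{8}\right)$ ($P{\left(y \right)} = \left(\frac{1}{4} - \frac{y}{8}\right) y 6 = y \left(\frac{1}{4} - \frac{y}{8}\right) 6 = 6 y \left(\frac{1}{4} - \frac{y}{8}\right)$)
$20 \left(P{\left(-7 \right)} + a{\left(G,1 \right)}\right) = 20 \left(\frac{3}{4} \left(-7\right) \left(2 - -7\right) + \frac{1}{16 + 1}\right) = 20 \left(\frac{3}{4} \left(-7\right) \left(2 + 7\right) + \frac{1}{17}\right) = 20 \left(\frac{3}{4} \left(-7\right) 9 + \frac{1}{17}\right) = 20 \left(- \frac{189}{4} + \frac{1}{17}\right) = 20 \left(- \frac{3209}{68}\right) = - \frac{16045}{17}$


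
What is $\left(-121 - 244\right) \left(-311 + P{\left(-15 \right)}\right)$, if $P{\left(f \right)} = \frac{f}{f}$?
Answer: $113150$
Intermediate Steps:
$P{\left(f \right)} = 1$
$\left(-121 - 244\right) \left(-311 + P{\left(-15 \right)}\right) = \left(-121 - 244\right) \left(-311 + 1\right) = \left(-365\right) \left(-310\right) = 113150$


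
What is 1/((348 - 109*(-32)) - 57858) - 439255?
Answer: -23729433611/54022 ≈ -4.3926e+5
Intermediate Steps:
1/((348 - 109*(-32)) - 57858) - 439255 = 1/((348 + 3488) - 57858) - 439255 = 1/(3836 - 57858) - 439255 = 1/(-54022) - 439255 = -1/54022 - 439255 = -23729433611/54022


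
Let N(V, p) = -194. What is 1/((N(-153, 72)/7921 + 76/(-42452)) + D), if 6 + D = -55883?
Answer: -84065573/4698343018818 ≈ -1.7893e-5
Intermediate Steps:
D = -55889 (D = -6 - 55883 = -55889)
1/((N(-153, 72)/7921 + 76/(-42452)) + D) = 1/((-194/7921 + 76/(-42452)) - 55889) = 1/((-194*1/7921 + 76*(-1/42452)) - 55889) = 1/((-194/7921 - 19/10613) - 55889) = 1/(-2209421/84065573 - 55889) = 1/(-4698343018818/84065573) = -84065573/4698343018818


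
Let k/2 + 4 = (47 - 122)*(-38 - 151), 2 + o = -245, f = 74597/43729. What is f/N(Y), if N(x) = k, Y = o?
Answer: 74597/1239367318 ≈ 6.0190e-5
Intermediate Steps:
f = 74597/43729 (f = 74597*(1/43729) = 74597/43729 ≈ 1.7059)
o = -247 (o = -2 - 245 = -247)
Y = -247
k = 28342 (k = -8 + 2*((47 - 122)*(-38 - 151)) = -8 + 2*(-75*(-189)) = -8 + 2*14175 = -8 + 28350 = 28342)
N(x) = 28342
f/N(Y) = (74597/43729)/28342 = (74597/43729)*(1/28342) = 74597/1239367318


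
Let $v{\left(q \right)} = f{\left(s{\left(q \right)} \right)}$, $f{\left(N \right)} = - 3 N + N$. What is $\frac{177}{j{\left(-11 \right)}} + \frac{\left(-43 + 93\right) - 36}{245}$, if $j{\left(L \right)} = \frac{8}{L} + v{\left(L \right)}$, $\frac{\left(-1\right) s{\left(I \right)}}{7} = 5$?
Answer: $\frac{23223}{8890} \approx 2.6123$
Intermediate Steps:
$s{\left(I \right)} = -35$ ($s{\left(I \right)} = \left(-7\right) 5 = -35$)
$f{\left(N \right)} = - 2 N$
$v{\left(q \right)} = 70$ ($v{\left(q \right)} = \left(-2\right) \left(-35\right) = 70$)
$j{\left(L \right)} = 70 + \frac{8}{L}$ ($j{\left(L \right)} = \frac{8}{L} + 70 = 70 + \frac{8}{L}$)
$\frac{177}{j{\left(-11 \right)}} + \frac{\left(-43 + 93\right) - 36}{245} = \frac{177}{70 + \frac{8}{-11}} + \frac{\left(-43 + 93\right) - 36}{245} = \frac{177}{70 + 8 \left(- \frac{1}{11}\right)} + \left(50 - 36\right) \frac{1}{245} = \frac{177}{70 - \frac{8}{11}} + 14 \cdot \frac{1}{245} = \frac{177}{\frac{762}{11}} + \frac{2}{35} = 177 \cdot \frac{11}{762} + \frac{2}{35} = \frac{649}{254} + \frac{2}{35} = \frac{23223}{8890}$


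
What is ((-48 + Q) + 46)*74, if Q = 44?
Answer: 3108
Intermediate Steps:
((-48 + Q) + 46)*74 = ((-48 + 44) + 46)*74 = (-4 + 46)*74 = 42*74 = 3108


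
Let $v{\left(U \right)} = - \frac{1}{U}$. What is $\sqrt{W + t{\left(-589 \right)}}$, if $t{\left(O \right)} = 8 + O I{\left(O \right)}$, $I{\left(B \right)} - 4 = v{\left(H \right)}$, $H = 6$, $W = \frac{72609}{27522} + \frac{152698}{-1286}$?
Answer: $\frac{5 i \sqrt{823269476294331}}{2949441} \approx 48.641 i$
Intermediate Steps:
$W = - \frac{684863197}{5898882}$ ($W = 72609 \cdot \frac{1}{27522} + 152698 \left(- \frac{1}{1286}\right) = \frac{24203}{9174} - \frac{76349}{643} = - \frac{684863197}{5898882} \approx -116.1$)
$I{\left(B \right)} = \frac{23}{6}$ ($I{\left(B \right)} = 4 - \frac{1}{6} = \frac{23}{6}$)
$t{\left(O \right)} = 8 + \frac{23 O}{6}$ ($t{\left(O \right)} = 8 + O \frac{23}{6} = 8 + \frac{23 O}{6}$)
$\sqrt{W + t{\left(-589 \right)}} = \sqrt{- \frac{684863197}{5898882} + \left(8 + \frac{23}{6} \left(-589\right)\right)} = \sqrt{- \frac{684863197}{5898882} + \left(8 - \frac{13547}{6}\right)} = \sqrt{- \frac{684863197}{5898882} - \frac{13499}{6}} = \sqrt{- \frac{6978182275}{2949441}} = \frac{5 i \sqrt{823269476294331}}{2949441}$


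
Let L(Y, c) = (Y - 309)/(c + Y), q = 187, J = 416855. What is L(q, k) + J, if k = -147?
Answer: 8337039/20 ≈ 4.1685e+5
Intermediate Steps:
L(Y, c) = (-309 + Y)/(Y + c)
L(q, k) + J = (-309 + 187)/(187 - 147) + 416855 = -122/40 + 416855 = (1/40)*(-122) + 416855 = -61/20 + 416855 = 8337039/20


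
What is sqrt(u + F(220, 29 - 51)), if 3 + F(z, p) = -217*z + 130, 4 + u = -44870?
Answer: I*sqrt(92487) ≈ 304.12*I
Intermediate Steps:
u = -44874 (u = -4 - 44870 = -44874)
F(z, p) = 127 - 217*z (F(z, p) = -3 + (-217*z + 130) = -3 + (130 - 217*z) = 127 - 217*z)
sqrt(u + F(220, 29 - 51)) = sqrt(-44874 + (127 - 217*220)) = sqrt(-44874 + (127 - 47740)) = sqrt(-44874 - 47613) = sqrt(-92487) = I*sqrt(92487)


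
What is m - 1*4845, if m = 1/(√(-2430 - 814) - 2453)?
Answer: -29169097238/6020453 - 2*I*√811/6020453 ≈ -4845.0 - 9.4604e-6*I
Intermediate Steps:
m = 1/(-2453 + 2*I*√811) (m = 1/(√(-3244) - 2453) = 1/(2*I*√811 - 2453) = 1/(-2453 + 2*I*√811) ≈ -0.00040744 - 9.4604e-6*I)
m - 1*4845 = (-2453/6020453 - 2*I*√811/6020453) - 1*4845 = (-2453/6020453 - 2*I*√811/6020453) - 4845 = -29169097238/6020453 - 2*I*√811/6020453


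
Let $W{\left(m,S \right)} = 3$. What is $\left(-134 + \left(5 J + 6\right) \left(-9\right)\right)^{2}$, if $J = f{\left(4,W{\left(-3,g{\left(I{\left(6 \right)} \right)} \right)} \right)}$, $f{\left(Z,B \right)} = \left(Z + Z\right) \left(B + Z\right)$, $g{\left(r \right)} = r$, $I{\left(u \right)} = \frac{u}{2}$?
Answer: $7333264$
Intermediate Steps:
$I{\left(u \right)} = \frac{u}{2}$ ($I{\left(u \right)} = u \frac{1}{2} = \frac{u}{2}$)
$f{\left(Z,B \right)} = 2 Z \left(B + Z\right)$
$J = 56$ ($J = 2 \cdot 4 \left(3 + 4\right) = 2 \cdot 4 \cdot 7 = 56$)
$\left(-134 + \left(5 J + 6\right) \left(-9\right)\right)^{2} = \left(-134 + \left(5 \cdot 56 + 6\right) \left(-9\right)\right)^{2} = \left(-134 + \left(280 + 6\right) \left(-9\right)\right)^{2} = \left(-134 + 286 \left(-9\right)\right)^{2} = \left(-134 - 2574\right)^{2} = \left(-2708\right)^{2} = 7333264$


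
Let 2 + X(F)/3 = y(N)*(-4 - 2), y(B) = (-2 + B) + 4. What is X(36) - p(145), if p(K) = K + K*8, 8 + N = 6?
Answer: -1311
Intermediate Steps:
N = -2 (N = -8 + 6 = -2)
p(K) = 9*K (p(K) = K + 8*K = 9*K)
y(B) = 2 + B
X(F) = -6 (X(F) = -6 + 3*((2 - 2)*(-4 - 2)) = -6 + 3*(0*(-6)) = -6 + 3*0 = -6 + 0 = -6)
X(36) - p(145) = -6 - 9*145 = -6 - 1*1305 = -6 - 1305 = -1311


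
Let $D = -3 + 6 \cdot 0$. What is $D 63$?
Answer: $-189$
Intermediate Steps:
$D = -3$ ($D = -3 + 0 = -3$)
$D 63 = \left(-3\right) 63 = -189$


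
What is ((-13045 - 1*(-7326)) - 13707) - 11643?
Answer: -31069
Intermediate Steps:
((-13045 - 1*(-7326)) - 13707) - 11643 = ((-13045 + 7326) - 13707) - 11643 = (-5719 - 13707) - 11643 = -19426 - 11643 = -31069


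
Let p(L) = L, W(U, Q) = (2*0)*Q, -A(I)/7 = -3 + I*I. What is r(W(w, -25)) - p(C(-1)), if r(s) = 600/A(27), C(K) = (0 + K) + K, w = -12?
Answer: 1594/847 ≈ 1.8819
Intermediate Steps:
C(K) = 2*K (C(K) = K + K = 2*K)
A(I) = 21 - 7*I² (A(I) = -7*(-3 + I*I) = -7*(-3 + I²) = 21 - 7*I²)
W(U, Q) = 0 (W(U, Q) = 0*Q = 0)
r(s) = -100/847 (r(s) = 600/(21 - 7*27²) = 600/(21 - 7*729) = 600/(21 - 5103) = 600/(-5082) = 600*(-1/5082) = -100/847)
r(W(w, -25)) - p(C(-1)) = -100/847 - 2*(-1) = -100/847 - 1*(-2) = -100/847 + 2 = 1594/847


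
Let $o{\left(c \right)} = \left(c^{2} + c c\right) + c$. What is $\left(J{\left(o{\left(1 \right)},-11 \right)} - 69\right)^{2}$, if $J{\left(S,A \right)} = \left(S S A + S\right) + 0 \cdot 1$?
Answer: $27225$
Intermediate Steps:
$o{\left(c \right)} = c + 2 c^{2}$ ($o{\left(c \right)} = \left(c^{2} + c^{2}\right) + c = 2 c^{2} + c = c + 2 c^{2}$)
$J{\left(S,A \right)} = S + A S^{2}$ ($J{\left(S,A \right)} = \left(S^{2} A + S\right) + 0 = \left(A S^{2} + S\right) + 0 = \left(S + A S^{2}\right) + 0 = S + A S^{2}$)
$\left(J{\left(o{\left(1 \right)},-11 \right)} - 69\right)^{2} = \left(1 \left(1 + 2 \cdot 1\right) \left(1 - 11 \cdot 1 \left(1 + 2 \cdot 1\right)\right) - 69\right)^{2} = \left(1 \left(1 + 2\right) \left(1 - 11 \cdot 1 \left(1 + 2\right)\right) - 69\right)^{2} = \left(1 \cdot 3 \left(1 - 11 \cdot 1 \cdot 3\right) - 69\right)^{2} = \left(3 \left(1 - 33\right) - 69\right)^{2} = \left(3 \left(-32\right) - 69\right)^{2} = \left(-96 - 69\right)^{2} = \left(-165\right)^{2} = 27225$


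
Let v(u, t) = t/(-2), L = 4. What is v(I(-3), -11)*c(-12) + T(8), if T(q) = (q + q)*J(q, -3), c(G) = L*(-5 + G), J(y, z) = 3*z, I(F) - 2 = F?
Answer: -518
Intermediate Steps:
I(F) = 2 + F
v(u, t) = -t/2 (v(u, t) = t*(-½) = -t/2)
c(G) = -20 + 4*G (c(G) = 4*(-5 + G) = -20 + 4*G)
T(q) = -18*q (T(q) = (q + q)*(3*(-3)) = (2*q)*(-9) = -18*q)
v(I(-3), -11)*c(-12) + T(8) = (-½*(-11))*(-20 + 4*(-12)) - 18*8 = 11*(-20 - 48)/2 - 144 = (11/2)*(-68) - 144 = -374 - 144 = -518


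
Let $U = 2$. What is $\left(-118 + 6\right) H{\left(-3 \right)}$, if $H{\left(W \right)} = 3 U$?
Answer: $-672$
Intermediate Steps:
$H{\left(W \right)} = 6$ ($H{\left(W \right)} = 3 \cdot 2 = 6$)
$\left(-118 + 6\right) H{\left(-3 \right)} = \left(-118 + 6\right) 6 = \left(-112\right) 6 = -672$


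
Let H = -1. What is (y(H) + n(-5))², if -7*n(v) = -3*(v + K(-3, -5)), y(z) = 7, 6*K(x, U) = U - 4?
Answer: 3481/196 ≈ 17.760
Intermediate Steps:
K(x, U) = -⅔ + U/6 (K(x, U) = (U - 4)/6 = (-4 + U)/6 = -⅔ + U/6)
n(v) = -9/14 + 3*v/7 (n(v) = -(-3)*(v + (-⅔ + (⅙)*(-5)))/7 = -(-3)*(v + (-⅔ - ⅚))/7 = -(-3)*(v - 3/2)/7 = -(-3)*(-3/2 + v)/7 = -(9/2 - 3*v)/7 = -9/14 + 3*v/7)
(y(H) + n(-5))² = (7 + (-9/14 + (3/7)*(-5)))² = (7 + (-9/14 - 15/7))² = (7 - 39/14)² = (59/14)² = 3481/196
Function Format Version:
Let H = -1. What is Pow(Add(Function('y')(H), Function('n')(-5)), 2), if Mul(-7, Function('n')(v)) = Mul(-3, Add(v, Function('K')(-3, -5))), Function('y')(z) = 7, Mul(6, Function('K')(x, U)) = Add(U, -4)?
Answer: Rational(3481, 196) ≈ 17.760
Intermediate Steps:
Function('K')(x, U) = Add(Rational(-2, 3), Mul(Rational(1, 6), U)) (Function('K')(x, U) = Mul(Rational(1, 6), Add(U, -4)) = Mul(Rational(1, 6), Add(-4, U)) = Add(Rational(-2, 3), Mul(Rational(1, 6), U)))
Function('n')(v) = Add(Rational(-9, 14), Mul(Rational(3, 7), v)) (Function('n')(v) = Mul(Rational(-1, 7), Mul(-3, Add(v, Add(Rational(-2, 3), Mul(Rational(1, 6), -5))))) = Mul(Rational(-1, 7), Mul(-3, Add(v, Add(Rational(-2, 3), Rational(-5, 6))))) = Mul(Rational(-1, 7), Mul(-3, Add(v, Rational(-3, 2)))) = Mul(Rational(-1, 7), Mul(-3, Add(Rational(-3, 2), v))) = Mul(Rational(-1, 7), Add(Rational(9, 2), Mul(-3, v))) = Add(Rational(-9, 14), Mul(Rational(3, 7), v)))
Pow(Add(Function('y')(H), Function('n')(-5)), 2) = Pow(Add(7, Add(Rational(-9, 14), Mul(Rational(3, 7), -5))), 2) = Pow(Add(7, Add(Rational(-9, 14), Rational(-15, 7))), 2) = Pow(Add(7, Rational(-39, 14)), 2) = Pow(Rational(59, 14), 2) = Rational(3481, 196)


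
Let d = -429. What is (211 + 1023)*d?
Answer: -529386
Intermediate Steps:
(211 + 1023)*d = (211 + 1023)*(-429) = 1234*(-429) = -529386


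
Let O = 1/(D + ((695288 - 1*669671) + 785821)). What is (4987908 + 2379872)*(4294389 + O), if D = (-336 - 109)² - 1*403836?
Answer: 19162106949884753120/605627 ≈ 3.1640e+13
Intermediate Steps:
D = -205811 (D = (-445)² - 403836 = 198025 - 403836 = -205811)
O = 1/605627 (O = 1/(-205811 + ((695288 - 1*669671) + 785821)) = 1/(-205811 + ((695288 - 669671) + 785821)) = 1/(-205811 + (25617 + 785821)) = 1/(-205811 + 811438) = 1/605627 ≈ 1.6512e-6)
(4987908 + 2379872)*(4294389 + O) = (4987908 + 2379872)*(4294389 + 1/605627) = 7367780*(2600797926904/605627) = 19162106949884753120/605627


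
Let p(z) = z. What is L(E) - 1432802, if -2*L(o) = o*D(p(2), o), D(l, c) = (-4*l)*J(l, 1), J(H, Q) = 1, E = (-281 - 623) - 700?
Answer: -1439218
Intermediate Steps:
E = -1604 (E = -904 - 700 = -1604)
D(l, c) = -4*l (D(l, c) = -4*l*1 = -4*l)
L(o) = 4*o (L(o) = -o*(-4*2)/2 = -o*(-8)/2 = -(-4)*o = 4*o)
L(E) - 1432802 = 4*(-1604) - 1432802 = -6416 - 1432802 = -1439218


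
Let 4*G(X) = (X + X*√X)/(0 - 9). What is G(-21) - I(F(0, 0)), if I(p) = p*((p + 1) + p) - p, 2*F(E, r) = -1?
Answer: 1/12 + 7*I*√21/12 ≈ 0.083333 + 2.6732*I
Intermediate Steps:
F(E, r) = -½ (F(E, r) = (½)*(-1) = -½)
G(X) = -X/36 - X^(3/2)/36 (G(X) = ((X + X*√X)/(0 - 9))/4 = ((X + X^(3/2))/(-9))/4 = ((X + X^(3/2))*(-⅑))/4 = (-X/9 - X^(3/2)/9)/4 = -X/36 - X^(3/2)/36)
I(p) = -p + p*(1 + 2*p) (I(p) = p*((1 + p) + p) - p = p*(1 + 2*p) - p = -p + p*(1 + 2*p))
G(-21) - I(F(0, 0)) = (-1/36*(-21) - (-7)*I*√21/12) - 2*(-½)² = (7/12 - (-7)*I*√21/12) - 2/4 = (7/12 + 7*I*√21/12) - 1*½ = (7/12 + 7*I*√21/12) - ½ = 1/12 + 7*I*√21/12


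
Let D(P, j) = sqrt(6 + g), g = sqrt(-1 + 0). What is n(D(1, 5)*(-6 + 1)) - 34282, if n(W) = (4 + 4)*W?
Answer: -34282 - 40*sqrt(6 + I) ≈ -34380.0 - 8.1369*I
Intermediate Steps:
g = I (g = sqrt(-1) = I ≈ 1.0*I)
D(P, j) = sqrt(6 + I)
n(W) = 8*W
n(D(1, 5)*(-6 + 1)) - 34282 = 8*(sqrt(6 + I)*(-6 + 1)) - 34282 = 8*(sqrt(6 + I)*(-5)) - 34282 = 8*(-5*sqrt(6 + I)) - 34282 = -40*sqrt(6 + I) - 34282 = -34282 - 40*sqrt(6 + I)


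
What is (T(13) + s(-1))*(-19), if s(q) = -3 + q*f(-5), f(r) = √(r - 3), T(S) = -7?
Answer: 190 + 38*I*√2 ≈ 190.0 + 53.74*I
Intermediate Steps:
f(r) = √(-3 + r)
s(q) = -3 + 2*I*q*√2 (s(q) = -3 + q*√(-3 - 5) = -3 + q*√(-8) = -3 + q*(2*I*√2) = -3 + 2*I*q*√2)
(T(13) + s(-1))*(-19) = (-7 + (-3 + 2*I*(-1)*√2))*(-19) = (-7 + (-3 - 2*I*√2))*(-19) = (-10 - 2*I*√2)*(-19) = 190 + 38*I*√2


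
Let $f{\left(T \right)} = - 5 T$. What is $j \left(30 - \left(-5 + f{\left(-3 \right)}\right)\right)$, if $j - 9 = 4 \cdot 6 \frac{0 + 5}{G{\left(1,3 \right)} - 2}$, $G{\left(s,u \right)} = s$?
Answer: $-2220$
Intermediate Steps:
$j = -111$ ($j = 9 + 4 \cdot 6 \frac{0 + 5}{1 - 2} = 9 + 24 \frac{5}{-1} = 9 + 24 \cdot 5 \left(-1\right) = 9 + 24 \left(-5\right) = 9 - 120 = -111$)
$j \left(30 - \left(-5 + f{\left(-3 \right)}\right)\right) = - 111 \left(30 + \left(5 - \left(-5\right) \left(-3\right)\right)\right) = - 111 \left(30 + \left(5 - 15\right)\right) = - 111 \left(30 - 10\right) = \left(-111\right) 20 = -2220$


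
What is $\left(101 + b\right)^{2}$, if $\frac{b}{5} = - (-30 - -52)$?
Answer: $81$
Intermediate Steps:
$b = -110$ ($b = 5 \left(- (-30 - -52)\right) = 5 \left(- (-30 + 52)\right) = 5 \left(\left(-1\right) 22\right) = 5 \left(-22\right) = -110$)
$\left(101 + b\right)^{2} = \left(101 - 110\right)^{2} = \left(-9\right)^{2} = 81$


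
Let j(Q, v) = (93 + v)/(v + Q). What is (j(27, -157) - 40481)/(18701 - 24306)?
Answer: 2631233/364325 ≈ 7.2222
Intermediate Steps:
j(Q, v) = (93 + v)/(Q + v)
(j(27, -157) - 40481)/(18701 - 24306) = ((93 - 157)/(27 - 157) - 40481)/(18701 - 24306) = (-64/(-130) - 40481)/(-5605) = (-1/130*(-64) - 40481)*(-1/5605) = (32/65 - 40481)*(-1/5605) = -2631233/65*(-1/5605) = 2631233/364325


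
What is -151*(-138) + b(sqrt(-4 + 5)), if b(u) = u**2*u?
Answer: 20839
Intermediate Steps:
b(u) = u**3
-151*(-138) + b(sqrt(-4 + 5)) = -151*(-138) + (sqrt(-4 + 5))**3 = 20838 + (sqrt(1))**3 = 20838 + 1**3 = 20838 + 1 = 20839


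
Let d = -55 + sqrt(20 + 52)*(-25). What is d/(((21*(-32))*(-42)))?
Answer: -55/28224 - 25*sqrt(2)/4704 ≈ -0.0094647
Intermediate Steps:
d = -55 - 150*sqrt(2) (d = -55 + sqrt(72)*(-25) = -55 + (6*sqrt(2))*(-25) = -55 - 150*sqrt(2) ≈ -267.13)
d/(((21*(-32))*(-42))) = (-55 - 150*sqrt(2))/(((21*(-32))*(-42))) = (-55 - 150*sqrt(2))/((-672*(-42))) = (-55 - 150*sqrt(2))/28224 = (-55 - 150*sqrt(2))*(1/28224) = -55/28224 - 25*sqrt(2)/4704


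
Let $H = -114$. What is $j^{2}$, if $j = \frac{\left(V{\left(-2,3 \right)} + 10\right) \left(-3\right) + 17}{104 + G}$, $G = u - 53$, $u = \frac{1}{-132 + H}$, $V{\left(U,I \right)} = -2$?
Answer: $\frac{2965284}{157377025} \approx 0.018842$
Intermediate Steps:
$u = - \frac{1}{246}$ ($u = \frac{1}{-132 - 114} = \frac{1}{-246} = - \frac{1}{246} \approx -0.004065$)
$G = - \frac{13039}{246}$ ($G = - \frac{1}{246} - 53 = - \frac{13039}{246} \approx -53.004$)
$j = - \frac{1722}{12545}$ ($j = \frac{\left(-2 + 10\right) \left(-3\right) + 17}{104 - \frac{13039}{246}} = \frac{8 \left(-3\right) + 17}{\frac{12545}{246}} = \left(-24 + 17\right) \frac{246}{12545} = \left(-7\right) \frac{246}{12545} = - \frac{1722}{12545} \approx -0.13727$)
$j^{2} = \left(- \frac{1722}{12545}\right)^{2} = \frac{2965284}{157377025}$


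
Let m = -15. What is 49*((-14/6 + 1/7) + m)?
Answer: -2527/3 ≈ -842.33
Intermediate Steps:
49*((-14/6 + 1/7) + m) = 49*((-14/6 + 1/7) - 15) = 49*((-14*1/6 + 1*(1/7)) - 15) = 49*((-7/3 + 1/7) - 15) = 49*(-46/21 - 15) = 49*(-361/21) = -2527/3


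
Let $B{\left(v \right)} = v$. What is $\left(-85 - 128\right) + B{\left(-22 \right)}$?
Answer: $-235$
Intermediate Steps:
$\left(-85 - 128\right) + B{\left(-22 \right)} = \left(-85 - 128\right) - 22 = -213 - 22 = -235$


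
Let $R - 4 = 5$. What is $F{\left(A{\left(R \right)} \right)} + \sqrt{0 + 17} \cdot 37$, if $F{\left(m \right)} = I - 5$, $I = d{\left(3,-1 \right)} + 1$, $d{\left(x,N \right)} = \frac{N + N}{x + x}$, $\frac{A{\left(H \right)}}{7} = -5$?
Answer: $- \frac{13}{3} + 37 \sqrt{17} \approx 148.22$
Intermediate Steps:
$R = 9$ ($R = 4 + 5 = 9$)
$A{\left(H \right)} = -35$ ($A{\left(H \right)} = 7 \left(-5\right) = -35$)
$d{\left(x,N \right)} = \frac{N}{x}$ ($d{\left(x,N \right)} = \frac{2 N}{2 x} = 2 N \frac{1}{2 x} = \frac{N}{x}$)
$I = \frac{2}{3}$ ($I = - \frac{1}{3} + 1 = \frac{2}{3} \approx 0.66667$)
$F{\left(m \right)} = - \frac{13}{3}$ ($F{\left(m \right)} = \frac{2}{3} - 5 = - \frac{13}{3}$)
$F{\left(A{\left(R \right)} \right)} + \sqrt{0 + 17} \cdot 37 = - \frac{13}{3} + \sqrt{0 + 17} \cdot 37 = - \frac{13}{3} + \sqrt{17} \cdot 37 = - \frac{13}{3} + 37 \sqrt{17}$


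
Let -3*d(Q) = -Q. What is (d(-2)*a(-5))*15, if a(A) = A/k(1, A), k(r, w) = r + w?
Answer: -25/2 ≈ -12.500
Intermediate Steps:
d(Q) = Q/3 (d(Q) = -(-1)*Q/3 = Q/3)
a(A) = A/(1 + A)
(d(-2)*a(-5))*15 = (((1/3)*(-2))*(-5/(1 - 5)))*15 = -(-10)/(3*(-4))*15 = -(-10)*(-1)/(3*4)*15 = -2/3*5/4*15 = -5/6*15 = -25/2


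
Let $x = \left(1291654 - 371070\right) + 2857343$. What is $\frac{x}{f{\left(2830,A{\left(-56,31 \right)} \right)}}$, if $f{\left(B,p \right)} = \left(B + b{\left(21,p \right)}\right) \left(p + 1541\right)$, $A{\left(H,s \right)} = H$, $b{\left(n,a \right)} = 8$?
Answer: $\frac{1259309}{1404810} \approx 0.89643$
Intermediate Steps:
$x = 3777927$ ($x = 920584 + 2857343 = 3777927$)
$f{\left(B,p \right)} = \left(8 + B\right) \left(1541 + p\right)$ ($f{\left(B,p \right)} = \left(B + 8\right) \left(p + 1541\right) = \left(8 + B\right) \left(1541 + p\right)$)
$\frac{x}{f{\left(2830,A{\left(-56,31 \right)} \right)}} = \frac{3777927}{12328 + 8 \left(-56\right) + 1541 \cdot 2830 + 2830 \left(-56\right)} = \frac{3777927}{12328 - 448 + 4361030 - 158480} = \frac{3777927}{4214430} = 3777927 \cdot \frac{1}{4214430} = \frac{1259309}{1404810}$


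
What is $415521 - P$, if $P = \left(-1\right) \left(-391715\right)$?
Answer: $23806$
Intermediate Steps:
$P = 391715$
$415521 - P = 415521 - 391715 = 23806$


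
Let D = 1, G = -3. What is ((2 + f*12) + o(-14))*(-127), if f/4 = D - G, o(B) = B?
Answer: -22860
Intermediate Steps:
f = 16 (f = 4*(1 - 1*(-3)) = 4*(1 + 3) = 4*4 = 16)
((2 + f*12) + o(-14))*(-127) = ((2 + 16*12) - 14)*(-127) = ((2 + 192) - 14)*(-127) = (194 - 14)*(-127) = 180*(-127) = -22860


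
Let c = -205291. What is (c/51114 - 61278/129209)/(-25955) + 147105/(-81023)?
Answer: -25213881888231400397/13888712459260743090 ≈ -1.8154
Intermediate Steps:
(c/51114 - 61278/129209)/(-25955) + 147105/(-81023) = (-205291/51114 - 61278/129209)/(-25955) + 147105/(-81023) = (-205291*1/51114 - 61278*1/129209)*(-1/25955) + 147105*(-1/81023) = (-205291/51114 - 61278/129209)*(-1/25955) - 147105/81023 = -29657608511/6604388826*(-1/25955) - 147105/81023 = 29657608511/171416911978830 - 147105/81023 = -25213881888231400397/13888712459260743090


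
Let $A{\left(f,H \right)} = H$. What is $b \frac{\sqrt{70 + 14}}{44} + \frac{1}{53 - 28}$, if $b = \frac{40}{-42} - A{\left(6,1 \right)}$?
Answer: $\frac{1}{25} - \frac{41 \sqrt{21}}{462} \approx -0.36668$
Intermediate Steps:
$b = - \frac{41}{21}$ ($b = \frac{40}{-42} - 1 = 40 \left(- \frac{1}{42}\right) - 1 = - \frac{20}{21} - 1 = - \frac{41}{21} \approx -1.9524$)
$b \frac{\sqrt{70 + 14}}{44} + \frac{1}{53 - 28} = - \frac{41 \frac{\sqrt{70 + 14}}{44}}{21} + \frac{1}{53 - 28} = - \frac{41 \sqrt{84} \cdot \frac{1}{44}}{21} + \frac{1}{25} = - \frac{41 \cdot 2 \sqrt{21} \cdot \frac{1}{44}}{21} + \frac{1}{25} = - \frac{41 \frac{\sqrt{21}}{22}}{21} + \frac{1}{25} = - \frac{41 \sqrt{21}}{462} + \frac{1}{25} = \frac{1}{25} - \frac{41 \sqrt{21}}{462}$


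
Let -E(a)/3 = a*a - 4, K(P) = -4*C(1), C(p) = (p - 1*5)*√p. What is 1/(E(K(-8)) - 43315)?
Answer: -1/44071 ≈ -2.2691e-5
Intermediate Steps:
C(p) = √p*(-5 + p) (C(p) = (p - 5)*√p = (-5 + p)*√p = √p*(-5 + p))
K(P) = 16 (K(P) = -4*√1*(-5 + 1) = -4*(-4) = 16)
E(a) = 12 - 3*a² (E(a) = -3*(a*a - 4) = -3*(a² - 4) = -3*(-4 + a²) = 12 - 3*a²)
1/(E(K(-8)) - 43315) = 1/((12 - 3*16²) - 43315) = 1/((12 - 3*256) - 43315) = 1/((12 - 768) - 43315) = 1/(-756 - 43315) = 1/(-44071) = -1/44071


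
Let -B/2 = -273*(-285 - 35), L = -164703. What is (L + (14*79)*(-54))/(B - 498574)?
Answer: 224427/673294 ≈ 0.33333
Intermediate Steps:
B = -174720 (B = -(-546)*(-285 - 35) = -(-546)*(-320) = -2*87360 = -174720)
(L + (14*79)*(-54))/(B - 498574) = (-164703 + (14*79)*(-54))/(-174720 - 498574) = (-164703 + 1106*(-54))/(-673294) = (-164703 - 59724)*(-1/673294) = -224427*(-1/673294) = 224427/673294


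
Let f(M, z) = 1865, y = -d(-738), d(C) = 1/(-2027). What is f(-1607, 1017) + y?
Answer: 3780356/2027 ≈ 1865.0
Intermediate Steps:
d(C) = -1/2027
y = 1/2027 (y = -1*(-1/2027) = 1/2027 ≈ 0.00049334)
f(-1607, 1017) + y = 1865 + 1/2027 = 3780356/2027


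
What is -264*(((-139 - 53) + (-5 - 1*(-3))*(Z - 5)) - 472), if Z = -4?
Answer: 170544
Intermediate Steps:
-264*(((-139 - 53) + (-5 - 1*(-3))*(Z - 5)) - 472) = -264*(((-139 - 53) + (-5 - 1*(-3))*(-4 - 5)) - 472) = -264*((-192 + (-5 + 3)*(-9)) - 472) = -264*((-192 - 2*(-9)) - 472) = -264*((-192 + 18) - 472) = -264*(-174 - 472) = -264*(-646) = 170544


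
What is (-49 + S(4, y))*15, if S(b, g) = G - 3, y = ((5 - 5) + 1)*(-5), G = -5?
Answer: -855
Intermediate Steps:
y = -5 (y = (0 + 1)*(-5) = 1*(-5) = -5)
S(b, g) = -8 (S(b, g) = -5 - 3 = -8)
(-49 + S(4, y))*15 = (-49 - 8)*15 = -57*15 = -855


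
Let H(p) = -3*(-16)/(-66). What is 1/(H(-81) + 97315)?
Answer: 11/1070457 ≈ 1.0276e-5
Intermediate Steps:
H(p) = -8/11 (H(p) = -1*(-48)*(-1/66) = 48*(-1/66) = -8/11)
1/(H(-81) + 97315) = 1/(-8/11 + 97315) = 1/(1070457/11) = 11/1070457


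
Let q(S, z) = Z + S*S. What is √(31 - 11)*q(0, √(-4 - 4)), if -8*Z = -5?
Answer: 5*√5/4 ≈ 2.7951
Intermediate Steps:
Z = 5/8 (Z = -⅛*(-5) = 5/8 ≈ 0.62500)
q(S, z) = 5/8 + S² (q(S, z) = 5/8 + S*S = 5/8 + S²)
√(31 - 11)*q(0, √(-4 - 4)) = √(31 - 11)*(5/8 + 0²) = √20*(5/8 + 0) = (2*√5)*(5/8) = 5*√5/4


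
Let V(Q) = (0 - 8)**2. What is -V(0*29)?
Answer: -64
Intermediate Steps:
V(Q) = 64 (V(Q) = (-8)**2 = 64)
-V(0*29) = -1*64 = -64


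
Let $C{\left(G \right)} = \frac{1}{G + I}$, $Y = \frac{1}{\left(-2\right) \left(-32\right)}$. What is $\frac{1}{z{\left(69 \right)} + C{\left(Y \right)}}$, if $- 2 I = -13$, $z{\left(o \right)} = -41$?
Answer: $- \frac{417}{17033} \approx -0.024482$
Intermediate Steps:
$I = \frac{13}{2}$ ($I = \left(- \frac{1}{2}\right) \left(-13\right) = \frac{13}{2} \approx 6.5$)
$Y = \frac{1}{64} \approx 0.015625$
$C{\left(G \right)} = \frac{1}{\frac{13}{2} + G}$ ($C{\left(G \right)} = \frac{1}{G + \frac{13}{2}} = \frac{1}{\frac{13}{2} + G}$)
$\frac{1}{z{\left(69 \right)} + C{\left(Y \right)}} = \frac{1}{-41 + \frac{2}{13 + 2 \cdot \frac{1}{64}}} = \frac{1}{-41 + \frac{2}{13 + \frac{1}{32}}} = \frac{1}{-41 + \frac{2}{\frac{417}{32}}} = \frac{1}{-41 + 2 \cdot \frac{32}{417}} = \frac{1}{-41 + \frac{64}{417}} = \frac{1}{- \frac{17033}{417}} = - \frac{417}{17033}$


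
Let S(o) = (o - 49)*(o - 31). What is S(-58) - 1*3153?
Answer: 6370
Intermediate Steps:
S(o) = (-49 + o)*(-31 + o)
S(-58) - 1*3153 = (1519 + (-58)**2 - 80*(-58)) - 1*3153 = (1519 + 3364 + 4640) - 3153 = 9523 - 3153 = 6370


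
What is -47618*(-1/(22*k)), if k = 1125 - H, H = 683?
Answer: 23809/4862 ≈ 4.8970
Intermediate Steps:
k = 442 (k = 1125 - 1*683 = 1125 - 683 = 442)
-47618*(-1/(22*k)) = -47618/(442*(-22)) = -47618/(-9724) = -47618*(-1/9724) = 23809/4862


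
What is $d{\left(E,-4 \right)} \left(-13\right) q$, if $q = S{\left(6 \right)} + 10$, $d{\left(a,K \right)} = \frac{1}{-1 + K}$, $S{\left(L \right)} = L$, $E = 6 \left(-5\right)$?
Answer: $\frac{208}{5} \approx 41.6$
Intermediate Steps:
$E = -30$
$q = 16$ ($q = 6 + 10 = 16$)
$d{\left(E,-4 \right)} \left(-13\right) q = \frac{1}{-1 - 4} \left(-13\right) 16 = \frac{1}{-5} \left(-13\right) 16 = \left(- \frac{1}{5}\right) \left(-13\right) 16 = \frac{13}{5} \cdot 16 = \frac{208}{5}$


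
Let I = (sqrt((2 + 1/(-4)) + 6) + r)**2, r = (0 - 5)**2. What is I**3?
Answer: (50 + sqrt(31))**6/64 ≈ 4.6000e+8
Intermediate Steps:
r = 25 (r = (-5)**2 = 25)
I = (25 + sqrt(31)/2)**2 (I = (sqrt((2 + 1/(-4)) + 6) + 25)**2 = (sqrt((2 - 1/4) + 6) + 25)**2 = (sqrt(7/4 + 6) + 25)**2 = (sqrt(31/4) + 25)**2 = (sqrt(31)/2 + 25)**2 = (25 + sqrt(31)/2)**2 ≈ 771.94)
I**3 = ((50 + sqrt(31))**2/4)**3 = (50 + sqrt(31))**6/64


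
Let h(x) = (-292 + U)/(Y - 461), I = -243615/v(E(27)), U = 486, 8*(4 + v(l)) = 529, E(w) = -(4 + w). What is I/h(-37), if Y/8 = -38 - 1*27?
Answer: 955945260/48209 ≈ 19829.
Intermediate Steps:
E(w) = -4 - w
v(l) = 497/8 (v(l) = -4 + (⅛)*529 = -4 + 529/8 = 497/8)
Y = -520 (Y = 8*(-38 - 1*27) = 8*(-38 - 27) = 8*(-65) = -520)
I = -1948920/497 (I = -243615/497/8 = -243615*8/497 = -1948920/497 ≈ -3921.4)
h(x) = -194/981 (h(x) = (-292 + 486)/(-520 - 461) = 194/(-981) = 194*(-1/981) = -194/981)
I/h(-37) = -1948920/(497*(-194/981)) = -1948920/497*(-981/194) = 955945260/48209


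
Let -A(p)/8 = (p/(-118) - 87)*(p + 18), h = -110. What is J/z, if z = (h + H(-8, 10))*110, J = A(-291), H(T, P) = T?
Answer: 544635/38291 ≈ 14.224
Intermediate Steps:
A(p) = -8*(-87 - p/118)*(18 + p) (A(p) = -8*(p/(-118) - 87)*(p + 18) = -8*(p*(-1/118) - 87)*(18 + p) = -8*(-p/118 - 87)*(18 + p) = -8*(-87 - p/118)*(18 + p))
J = -10892700/59 (J = 12528 + (4/59)*(-291)² + (41136/59)*(-291) = 12528 + (4/59)*84681 - 11970576/59 = 12528 + 338724/59 - 11970576/59 = -10892700/59 ≈ -1.8462e+5)
z = -12980 (z = (-110 - 8)*110 = -118*110 = -12980)
J/z = -10892700/59/(-12980) = -10892700/59*(-1/12980) = 544635/38291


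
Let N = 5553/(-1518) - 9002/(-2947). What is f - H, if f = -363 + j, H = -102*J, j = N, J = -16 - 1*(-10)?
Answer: -207828905/213026 ≈ -975.60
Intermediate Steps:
J = -6 (J = -16 + 10 = -6)
N = -128555/213026 (N = 5553*(-1/1518) - 9002*(-1/2947) = -1851/506 + 1286/421 = -128555/213026 ≈ -0.60347)
j = -128555/213026 ≈ -0.60347
H = 612 (H = -102*(-6) = 612)
f = -77456993/213026 (f = -363 - 128555/213026 = -77456993/213026 ≈ -363.60)
f - H = -77456993/213026 - 1*612 = -77456993/213026 - 612 = -207828905/213026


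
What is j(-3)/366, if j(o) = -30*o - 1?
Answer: 89/366 ≈ 0.24317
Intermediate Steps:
j(o) = -1 - 30*o
j(-3)/366 = (-1 - 30*(-3))/366 = (-1 + 90)*(1/366) = 89*(1/366) = 89/366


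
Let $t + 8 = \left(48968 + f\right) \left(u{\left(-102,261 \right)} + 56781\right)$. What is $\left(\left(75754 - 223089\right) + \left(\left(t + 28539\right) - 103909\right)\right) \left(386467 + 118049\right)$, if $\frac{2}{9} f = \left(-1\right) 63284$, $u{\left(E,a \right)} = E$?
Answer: $-6743208342326748$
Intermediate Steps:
$f = -284778$ ($f = \frac{9 \left(\left(-1\right) 63284\right)}{2} = \frac{9}{2} \left(-63284\right) = -284778$)
$t = -13365474998$ ($t = -8 + \left(48968 - 284778\right) \left(-102 + 56781\right) = -8 - 13365474990 = -13365474998$)
$\left(\left(75754 - 223089\right) + \left(\left(t + 28539\right) - 103909\right)\right) \left(386467 + 118049\right) = \left(\left(75754 - 223089\right) + \left(\left(-13365474998 + 28539\right) - 103909\right)\right) \left(386467 + 118049\right) = \left(\left(75754 - 223089\right) - 13365550368\right) 504516 = \left(-147335 - 13365550368\right) 504516 = \left(-13365697703\right) 504516 = -6743208342326748$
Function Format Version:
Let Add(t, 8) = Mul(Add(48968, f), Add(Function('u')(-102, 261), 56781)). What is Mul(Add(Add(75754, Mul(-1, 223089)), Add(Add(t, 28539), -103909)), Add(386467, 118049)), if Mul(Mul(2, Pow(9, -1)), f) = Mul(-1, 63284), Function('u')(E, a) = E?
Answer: -6743208342326748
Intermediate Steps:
f = -284778 (f = Mul(Rational(9, 2), Mul(-1, 63284)) = Mul(Rational(9, 2), -63284) = -284778)
t = -13365474998 (t = Add(-8, Mul(Add(48968, -284778), Add(-102, 56781))) = Add(-8, Mul(-235810, 56679)) = Add(-8, -13365474990) = -13365474998)
Mul(Add(Add(75754, Mul(-1, 223089)), Add(Add(t, 28539), -103909)), Add(386467, 118049)) = Mul(Add(Add(75754, Mul(-1, 223089)), Add(Add(-13365474998, 28539), -103909)), Add(386467, 118049)) = Mul(Add(Add(75754, -223089), Add(-13365446459, -103909)), 504516) = Mul(Add(-147335, -13365550368), 504516) = Mul(-13365697703, 504516) = -6743208342326748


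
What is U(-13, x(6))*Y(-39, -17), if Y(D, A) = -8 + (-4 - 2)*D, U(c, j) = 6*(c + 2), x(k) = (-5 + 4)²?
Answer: -14916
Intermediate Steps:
x(k) = 1 (x(k) = (-1)² = 1)
U(c, j) = 12 + 6*c (U(c, j) = 6*(2 + c) = 12 + 6*c)
Y(D, A) = -8 - 6*D
U(-13, x(6))*Y(-39, -17) = (12 + 6*(-13))*(-8 - 6*(-39)) = (12 - 78)*(-8 + 234) = -66*226 = -14916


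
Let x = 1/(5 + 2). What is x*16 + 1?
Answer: 23/7 ≈ 3.2857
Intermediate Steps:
x = 1/7 ≈ 0.14286
x*16 + 1 = (1/7)*16 + 1 = 16/7 + 1 = 23/7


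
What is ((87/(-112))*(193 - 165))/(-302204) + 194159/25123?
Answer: 33529241635/4338440624 ≈ 7.7284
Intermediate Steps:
((87/(-112))*(193 - 165))/(-302204) + 194159/25123 = ((87*(-1/112))*28)*(-1/302204) + 194159*(1/25123) = -87/112*28*(-1/302204) + 27737/3589 = -87/4*(-1/302204) + 27737/3589 = 87/1208816 + 27737/3589 = 33529241635/4338440624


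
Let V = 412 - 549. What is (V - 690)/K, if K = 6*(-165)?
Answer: 827/990 ≈ 0.83535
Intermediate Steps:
K = -990
V = -137
(V - 690)/K = (-137 - 690)/(-990) = -827*(-1/990) = 827/990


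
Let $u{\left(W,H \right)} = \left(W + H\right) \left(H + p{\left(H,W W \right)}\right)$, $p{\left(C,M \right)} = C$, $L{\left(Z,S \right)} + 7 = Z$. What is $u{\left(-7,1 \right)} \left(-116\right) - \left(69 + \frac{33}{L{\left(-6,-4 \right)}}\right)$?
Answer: $\frac{17232}{13} \approx 1325.5$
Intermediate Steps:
$L{\left(Z,S \right)} = -7 + Z$
$u{\left(W,H \right)} = 2 H \left(H + W\right)$ ($u{\left(W,H \right)} = \left(W + H\right) \left(H + H\right) = \left(H + W\right) 2 H = 2 H \left(H + W\right)$)
$u{\left(-7,1 \right)} \left(-116\right) - \left(69 + \frac{33}{L{\left(-6,-4 \right)}}\right) = 2 \cdot 1 \left(1 - 7\right) \left(-116\right) - \left(69 + \frac{33}{-7 - 6}\right) = 2 \cdot 1 \left(-6\right) \left(-116\right) - \left(69 - \frac{33}{13}\right) = \left(-12\right) \left(-116\right) - \frac{864}{13} = 1392 + \left(\left(\frac{33}{13} - 1\right) - 68\right) = 1392 + \left(\frac{20}{13} - 68\right) = 1392 - \frac{864}{13} = \frac{17232}{13}$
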